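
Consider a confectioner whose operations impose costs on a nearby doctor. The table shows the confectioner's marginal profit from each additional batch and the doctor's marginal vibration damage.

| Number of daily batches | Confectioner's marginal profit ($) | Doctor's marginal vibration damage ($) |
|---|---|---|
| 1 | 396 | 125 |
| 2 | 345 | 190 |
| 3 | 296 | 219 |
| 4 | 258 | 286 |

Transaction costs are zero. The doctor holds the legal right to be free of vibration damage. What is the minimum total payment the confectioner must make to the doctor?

Efficient level: marginal profit ≥ marginal vibration damage through level 3, so k* = 3.
With the doctor holding the right, the confectioner must at least compensate total damage at k*: 125 + 190 + 219 = 534.

$534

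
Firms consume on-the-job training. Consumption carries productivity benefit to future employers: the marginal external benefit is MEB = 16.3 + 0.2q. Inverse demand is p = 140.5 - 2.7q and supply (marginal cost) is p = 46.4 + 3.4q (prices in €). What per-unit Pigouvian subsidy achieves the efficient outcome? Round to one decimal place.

subsidy = €20.0 per unit

Social marginal benefit = demand + MEB = 156.8 - 2.5q.
Set SMB = MC: 156.8 - 2.5q = 46.4 + 3.4q → q* = 18.7119.
The Pigouvian subsidy equals MEB at q*: 16.3 + 0.2×18.7119 = 20.0424.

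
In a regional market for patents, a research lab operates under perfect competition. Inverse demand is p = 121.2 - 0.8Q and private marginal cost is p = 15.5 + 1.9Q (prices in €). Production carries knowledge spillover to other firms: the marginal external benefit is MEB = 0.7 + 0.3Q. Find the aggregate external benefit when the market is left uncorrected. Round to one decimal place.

Market equilibrium (private): 15.5 + 1.9Q = 121.2 - 0.8Q → Q_m = 39.1481.
Total external benefit = ∫₀^{Q_m} (0.7 + 0.3Q) dQ = 0.7×39.1481 + ½×0.3×39.1481² = 257.2897.

€257.3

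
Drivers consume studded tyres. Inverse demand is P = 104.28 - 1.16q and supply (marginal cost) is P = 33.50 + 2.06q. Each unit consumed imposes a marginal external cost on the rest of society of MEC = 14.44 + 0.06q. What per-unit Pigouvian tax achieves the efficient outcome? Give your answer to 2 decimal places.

tax = 15.47 per unit

Social marginal benefit = demand − MEC = 89.84 - 1.22q.
Set SMB = MC: 89.84 - 1.22q = 33.50 + 2.06q → q* = 17.1768.
The Pigouvian tax equals MEC at q*: 14.44 + 0.06×17.1768 = 15.4706.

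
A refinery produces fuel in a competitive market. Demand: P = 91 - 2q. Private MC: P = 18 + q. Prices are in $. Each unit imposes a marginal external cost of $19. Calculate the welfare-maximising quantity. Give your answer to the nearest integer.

q* = 18

Social marginal cost = private MC + MEC = 37 + q.
Set SMC = demand: 37 + q = 91 - 2q → q* = 18.0000.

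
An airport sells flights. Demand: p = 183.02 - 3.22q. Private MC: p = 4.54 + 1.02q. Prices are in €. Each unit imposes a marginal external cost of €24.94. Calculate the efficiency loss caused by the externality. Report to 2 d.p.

Market equilibrium (private): 4.54 + 1.02q = 183.02 - 3.22q → q_m = 42.0943.
Social marginal cost = private MC + MEC = 29.48 + 1.02q.
Set SMC = demand: 29.48 + 1.02q = 183.02 - 3.22q → q* = 36.2123.
The loss is the area between SMC and demand from q* to q_m; with linear curves that's a triangle of height MEC(q_m).
DWL = ½ × 5.8820 × 24.9400 = 73.3485.

DWL = €73.35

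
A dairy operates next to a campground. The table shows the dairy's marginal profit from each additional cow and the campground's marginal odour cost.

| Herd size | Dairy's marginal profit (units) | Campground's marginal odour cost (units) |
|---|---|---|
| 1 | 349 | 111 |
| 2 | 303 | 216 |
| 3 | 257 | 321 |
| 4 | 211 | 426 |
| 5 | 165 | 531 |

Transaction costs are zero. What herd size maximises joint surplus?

Bargaining reaches the level where marginal profit last exceeds marginal odour cost.
That holds through level 2 (303 ≥ 216) but not at 3 (257 < 321).

2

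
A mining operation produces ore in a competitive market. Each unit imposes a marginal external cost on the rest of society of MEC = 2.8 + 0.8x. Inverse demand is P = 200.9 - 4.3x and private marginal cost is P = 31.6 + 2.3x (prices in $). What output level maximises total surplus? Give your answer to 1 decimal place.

x* = 22.5

Social marginal cost = private MC + MEC = 34.4 + 3.1x.
Set SMC = demand: 34.4 + 3.1x = 200.9 - 4.3x → x* = 22.5000.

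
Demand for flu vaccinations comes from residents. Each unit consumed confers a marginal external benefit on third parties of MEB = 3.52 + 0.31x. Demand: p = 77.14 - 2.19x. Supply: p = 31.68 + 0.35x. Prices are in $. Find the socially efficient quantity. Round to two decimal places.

Social marginal benefit = demand + MEB = 80.66 - 1.88x.
Set SMB = MC: 80.66 - 1.88x = 31.68 + 0.35x → x* = 21.9641.

x* = 21.96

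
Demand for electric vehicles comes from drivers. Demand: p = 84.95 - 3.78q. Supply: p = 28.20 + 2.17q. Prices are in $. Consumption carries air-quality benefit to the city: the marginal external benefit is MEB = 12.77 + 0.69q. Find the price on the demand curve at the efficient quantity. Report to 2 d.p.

P = $34.99

Social marginal benefit = demand + MEB = 97.72 - 3.09q.
Set SMB = MC: 97.72 - 3.09q = 28.20 + 2.17q → q* = 13.2167.
Consumer price on the demand curve at q*: 84.95 − 3.78×13.2167 = 34.9909.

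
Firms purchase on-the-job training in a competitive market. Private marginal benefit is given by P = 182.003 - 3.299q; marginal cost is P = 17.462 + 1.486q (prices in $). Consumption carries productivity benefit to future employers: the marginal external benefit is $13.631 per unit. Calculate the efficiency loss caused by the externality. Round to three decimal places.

Market equilibrium (private): 17.462 + 1.486q = 182.003 - 3.299q → q_m = 34.3868.
Social marginal benefit = demand + MEB = 195.634 - 3.299q.
Set SMB = MC: 195.634 - 3.299q = 17.462 + 1.486q → q* = 37.2355.
Height of the DWL triangle at q_m is SMB(q_m) − MC(q_m) = MEB(q_m) = 13.6310.
DWL = ½ × 2.8487 × 13.6310 = 19.4153.

DWL = $19.415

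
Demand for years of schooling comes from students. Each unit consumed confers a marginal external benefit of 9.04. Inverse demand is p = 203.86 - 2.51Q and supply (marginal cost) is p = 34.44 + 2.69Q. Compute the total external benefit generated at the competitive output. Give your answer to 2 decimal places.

Market equilibrium (private): 34.44 + 2.69Q = 203.86 - 2.51Q → Q_m = 32.5808.
Total external benefit = MEB × Q_m = 9.04 × 32.5808 = 294.5304.

294.53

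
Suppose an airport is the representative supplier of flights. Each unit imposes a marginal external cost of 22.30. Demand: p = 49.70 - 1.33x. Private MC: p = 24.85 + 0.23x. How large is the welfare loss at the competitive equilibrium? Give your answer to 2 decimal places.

Market equilibrium (private): 24.85 + 0.23x = 49.70 - 1.33x → x_m = 15.9295.
Social marginal cost = private MC + MEC = 47.15 + 0.23x.
Set SMC = demand: 47.15 + 0.23x = 49.70 - 1.33x → x* = 1.6346.
The loss is the area between SMC and demand from x* to x_m; with linear curves that's a triangle of height MEC(x_m).
DWL = ½ × 14.2949 × 22.3000 = 159.3881.

DWL = 159.39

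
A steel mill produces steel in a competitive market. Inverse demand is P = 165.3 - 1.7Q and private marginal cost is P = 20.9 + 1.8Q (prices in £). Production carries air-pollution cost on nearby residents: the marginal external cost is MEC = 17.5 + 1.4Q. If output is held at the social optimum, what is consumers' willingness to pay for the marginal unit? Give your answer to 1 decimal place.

Social marginal cost = private MC + MEC = 38.4 + 3.2Q.
Set SMC = demand: 38.4 + 3.2Q = 165.3 - 1.7Q → Q* = 25.8980.
Consumer price on the demand curve at Q*: 165.3 − 1.7×25.8980 = 121.2734.

P = £121.3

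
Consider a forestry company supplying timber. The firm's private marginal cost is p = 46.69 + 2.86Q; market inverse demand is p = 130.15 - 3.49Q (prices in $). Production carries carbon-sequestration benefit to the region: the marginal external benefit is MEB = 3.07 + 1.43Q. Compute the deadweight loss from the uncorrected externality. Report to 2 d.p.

Market equilibrium (private): 46.69 + 2.86Q = 130.15 - 3.49Q → Q_m = 13.1433.
Social marginal cost = private MC − MEB = 43.62 + 1.43Q.
Set SMC = demand: 43.62 + 1.43Q = 130.15 - 3.49Q → Q* = 17.5874.
The loss is the area between SMC and demand from Q* to Q_m; with linear curves that's a triangle of height MEB(Q_m).
DWL = ½ × 4.4441 × 21.8649 = 48.5849.

DWL = $48.58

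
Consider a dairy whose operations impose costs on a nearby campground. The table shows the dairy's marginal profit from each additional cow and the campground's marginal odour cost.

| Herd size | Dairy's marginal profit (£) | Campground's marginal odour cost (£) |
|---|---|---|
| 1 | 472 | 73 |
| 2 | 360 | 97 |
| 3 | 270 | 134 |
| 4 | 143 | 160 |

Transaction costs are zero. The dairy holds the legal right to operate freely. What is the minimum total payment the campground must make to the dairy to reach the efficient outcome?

Left alone the dairy would choose level 4 (marginal profit stays positive).
Efficient level: k* = 3 (marginal profit ≥ marginal odour cost through 3).
The campground must at least cover the dairy's forgone profit from cutting 4→3: 143 = 143.

£143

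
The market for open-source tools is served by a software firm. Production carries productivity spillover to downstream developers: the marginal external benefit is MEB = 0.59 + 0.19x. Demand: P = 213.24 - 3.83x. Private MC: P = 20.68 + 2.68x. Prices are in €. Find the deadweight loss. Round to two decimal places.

DWL = €3.05

Market equilibrium (private): 20.68 + 2.68x = 213.24 - 3.83x → x_m = 29.5791.
Social marginal cost = private MC − MEB = 20.09 + 2.49x.
Set SMC = demand: 20.09 + 2.49x = 213.24 - 3.83x → x* = 30.5617.
The loss is the area between SMC and demand from x* to x_m; with linear curves that's a triangle of height MEB(x_m).
DWL = ½ × 0.9826 × 6.2100 = 3.0510.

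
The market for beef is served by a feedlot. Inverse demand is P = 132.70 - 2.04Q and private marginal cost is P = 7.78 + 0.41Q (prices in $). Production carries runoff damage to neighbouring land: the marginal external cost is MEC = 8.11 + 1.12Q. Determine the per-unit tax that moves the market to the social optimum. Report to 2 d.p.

Social marginal cost = private MC + MEC = 15.89 + 1.53Q.
Set SMC = demand: 15.89 + 1.53Q = 132.70 - 2.04Q → Q* = 32.7199.
The Pigouvian tax equals MEC at Q*: 8.11 + 1.12×32.7199 = 44.7563.

tax = $44.76 per unit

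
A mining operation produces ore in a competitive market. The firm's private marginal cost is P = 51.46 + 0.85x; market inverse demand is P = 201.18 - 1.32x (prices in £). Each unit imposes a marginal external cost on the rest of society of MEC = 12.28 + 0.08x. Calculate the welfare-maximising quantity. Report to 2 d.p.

x* = 61.08

Social marginal cost = private MC + MEC = 63.74 + 0.93x.
Set SMC = demand: 63.74 + 0.93x = 201.18 - 1.32x → x* = 61.0844.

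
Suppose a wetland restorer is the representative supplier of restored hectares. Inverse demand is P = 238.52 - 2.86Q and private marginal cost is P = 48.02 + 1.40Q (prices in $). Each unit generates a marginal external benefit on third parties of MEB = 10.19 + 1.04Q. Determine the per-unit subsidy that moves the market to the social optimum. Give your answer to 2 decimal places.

Social marginal cost = private MC − MEB = 37.83 + 0.36Q.
Set SMC = demand: 37.83 + 0.36Q = 238.52 - 2.86Q → Q* = 62.3261.
The Pigouvian subsidy equals MEB at Q*: 10.19 + 1.04×62.3261 = 75.0091.

subsidy = $75.01 per unit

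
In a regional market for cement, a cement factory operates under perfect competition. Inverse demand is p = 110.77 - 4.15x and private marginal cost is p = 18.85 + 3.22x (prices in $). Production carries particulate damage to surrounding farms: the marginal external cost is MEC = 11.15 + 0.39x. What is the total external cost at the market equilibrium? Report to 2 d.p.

$169.40

Market equilibrium (private): 18.85 + 3.22x = 110.77 - 4.15x → x_m = 12.4722.
Total external cost = ∫₀^{x_m} (11.15 + 0.39x) dx = 11.15×12.4722 + ½×0.39×12.4722² = 169.3984.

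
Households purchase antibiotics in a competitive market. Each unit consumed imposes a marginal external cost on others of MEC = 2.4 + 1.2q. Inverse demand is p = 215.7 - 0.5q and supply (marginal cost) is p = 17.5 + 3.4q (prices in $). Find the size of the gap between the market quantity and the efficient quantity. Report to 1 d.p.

12.4 units

Market equilibrium (private): 17.5 + 3.4q = 215.7 - 0.5q → q_m = 50.8205.
Social marginal benefit = demand − MEC = 213.3 - 1.7q.
Set SMB = MC: 213.3 - 1.7q = 17.5 + 3.4q → q* = 38.3922.
Gap = |50.8205 − 38.3922| = 12.4283.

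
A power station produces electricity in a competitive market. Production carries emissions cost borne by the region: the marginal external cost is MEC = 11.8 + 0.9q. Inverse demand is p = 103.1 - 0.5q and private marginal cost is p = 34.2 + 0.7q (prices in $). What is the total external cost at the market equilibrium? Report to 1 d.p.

Market equilibrium (private): 34.2 + 0.7q = 103.1 - 0.5q → q_m = 57.4167.
Total external cost = ∫₀^{q_m} (11.8 + 0.9q) dq = 11.8×57.4167 + ½×0.9×57.4167² = 2161.0219.

$2161.0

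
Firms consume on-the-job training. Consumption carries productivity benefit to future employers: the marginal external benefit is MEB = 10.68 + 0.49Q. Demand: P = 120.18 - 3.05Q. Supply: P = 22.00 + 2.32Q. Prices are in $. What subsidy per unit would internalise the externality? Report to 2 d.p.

Social marginal benefit = demand + MEB = 130.86 - 2.56Q.
Set SMB = MC: 130.86 - 2.56Q = 22.00 + 2.32Q → Q* = 22.3074.
The Pigouvian subsidy equals MEB at Q*: 10.68 + 0.49×22.3074 = 21.6106.

subsidy = $21.61 per unit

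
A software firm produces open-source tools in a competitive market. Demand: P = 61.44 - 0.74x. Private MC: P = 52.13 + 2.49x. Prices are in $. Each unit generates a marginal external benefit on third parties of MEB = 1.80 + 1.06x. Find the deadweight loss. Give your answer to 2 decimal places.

DWL = $5.43

Market equilibrium (private): 52.13 + 2.49x = 61.44 - 0.74x → x_m = 2.8824.
Social marginal cost = private MC − MEB = 50.33 + 1.43x.
Set SMC = demand: 50.33 + 1.43x = 61.44 - 0.74x → x* = 5.1198.
The welfare-loss triangle has base |x_m − x*| and height MEB(x_m) (the vertical gap between SMC and demand is zero at x* and MEB at x_m).
DWL = ½ × 2.2374 × 4.8553 = 5.4316.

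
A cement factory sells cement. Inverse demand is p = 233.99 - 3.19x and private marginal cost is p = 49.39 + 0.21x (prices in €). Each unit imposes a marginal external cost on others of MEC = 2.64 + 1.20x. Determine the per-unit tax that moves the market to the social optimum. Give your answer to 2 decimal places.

tax = €50.11 per unit

Social marginal cost = private MC + MEC = 52.03 + 1.41x.
Set SMC = demand: 52.03 + 1.41x = 233.99 - 3.19x → x* = 39.5565.
The Pigouvian tax equals MEC at x*: 2.64 + 1.20×39.5565 = 50.1078.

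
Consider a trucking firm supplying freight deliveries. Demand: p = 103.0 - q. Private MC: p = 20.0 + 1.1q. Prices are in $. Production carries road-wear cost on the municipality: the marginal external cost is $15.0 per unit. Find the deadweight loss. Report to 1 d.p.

Market equilibrium (private): 20.0 + 1.1q = 103.0 - q → q_m = 39.5238.
Social marginal cost = private MC + MEC = 35.0 + 1.1q.
Set SMC = demand: 35.0 + 1.1q = 103.0 - q → q* = 32.3810.
The loss is the area between SMC and demand from q* to q_m; with linear curves that's a triangle of height MEC(q_m).
DWL = ½ × 7.1428 × 15.0000 = 53.5710.

DWL = $53.6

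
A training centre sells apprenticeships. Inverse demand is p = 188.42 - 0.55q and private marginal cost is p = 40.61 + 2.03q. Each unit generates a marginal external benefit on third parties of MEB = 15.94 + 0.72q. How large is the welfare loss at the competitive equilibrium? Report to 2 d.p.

DWL = 879.20

Market equilibrium (private): 40.61 + 2.03q = 188.42 - 0.55q → q_m = 57.2907.
Social marginal cost = private MC − MEB = 24.67 + 1.31q.
Set SMC = demand: 24.67 + 1.31q = 188.42 - 0.55q → q* = 88.0376.
Height of the DWL triangle at q_m is demand(q_m) − SMC(q_m) = MEB(q_m) = 57.1893.
DWL = ½ × 30.7469 × 57.1893 = 879.1968.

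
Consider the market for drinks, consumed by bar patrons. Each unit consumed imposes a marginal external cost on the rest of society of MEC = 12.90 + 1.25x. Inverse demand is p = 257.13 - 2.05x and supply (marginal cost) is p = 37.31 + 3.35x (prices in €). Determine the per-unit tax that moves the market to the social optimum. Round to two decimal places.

tax = €51.79 per unit

Social marginal benefit = demand − MEC = 244.23 - 3.30x.
Set SMB = MC: 244.23 - 3.30x = 37.31 + 3.35x → x* = 31.1158.
The Pigouvian tax equals MEC at x*: 12.90 + 1.25×31.1158 = 51.7948.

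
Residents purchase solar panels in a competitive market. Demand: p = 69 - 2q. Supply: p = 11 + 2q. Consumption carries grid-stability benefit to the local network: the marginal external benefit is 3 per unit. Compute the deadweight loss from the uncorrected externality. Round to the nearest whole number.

Market equilibrium (private): 11 + 2q = 69 - 2q → q_m = 14.5000.
Social marginal benefit = demand + MEB = 72 - 2q.
Set SMB = MC: 72 - 2q = 11 + 2q → q* = 15.2500.
The welfare-loss triangle has base |q_m − q*| and height MEB(q_m) (the vertical gap between SMB and MC is zero at q* and MEB at q_m).
DWL = ½ × 0.7500 × 3.0000 = 1.1250.

DWL = 1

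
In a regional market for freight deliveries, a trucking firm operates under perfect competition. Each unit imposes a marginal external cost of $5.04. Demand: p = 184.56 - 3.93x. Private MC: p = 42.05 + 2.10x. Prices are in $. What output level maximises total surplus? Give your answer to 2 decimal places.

x* = 22.80

Social marginal cost = private MC + MEC = 47.09 + 2.10x.
Set SMC = demand: 47.09 + 2.10x = 184.56 - 3.93x → x* = 22.7977.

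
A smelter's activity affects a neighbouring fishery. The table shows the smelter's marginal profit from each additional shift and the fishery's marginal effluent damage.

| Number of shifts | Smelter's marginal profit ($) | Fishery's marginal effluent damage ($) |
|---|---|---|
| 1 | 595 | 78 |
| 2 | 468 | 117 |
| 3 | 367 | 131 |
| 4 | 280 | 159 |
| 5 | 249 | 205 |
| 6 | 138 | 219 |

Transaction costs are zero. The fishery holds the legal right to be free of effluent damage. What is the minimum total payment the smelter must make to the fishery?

$690

Efficient level: marginal profit ≥ marginal effluent damage through level 5, so k* = 5.
With the fishery holding the right, the smelter must at least compensate total damage at k*: 78 + 117 + 131 + 159 + 205 = 690.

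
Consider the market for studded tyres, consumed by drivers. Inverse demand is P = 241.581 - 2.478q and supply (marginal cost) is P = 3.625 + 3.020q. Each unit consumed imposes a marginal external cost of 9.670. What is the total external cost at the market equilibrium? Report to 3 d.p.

Market equilibrium (private): 3.625 + 3.020q = 241.581 - 2.478q → q_m = 43.2805.
Total external cost = MEC × q_m = 9.670 × 43.2805 = 418.5224.

418.522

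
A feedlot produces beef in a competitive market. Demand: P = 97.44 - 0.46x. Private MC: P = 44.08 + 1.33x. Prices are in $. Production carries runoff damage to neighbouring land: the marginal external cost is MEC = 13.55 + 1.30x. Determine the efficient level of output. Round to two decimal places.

Social marginal cost = private MC + MEC = 57.63 + 2.63x.
Set SMC = demand: 57.63 + 2.63x = 97.44 - 0.46x → x* = 12.8835.

x* = 12.88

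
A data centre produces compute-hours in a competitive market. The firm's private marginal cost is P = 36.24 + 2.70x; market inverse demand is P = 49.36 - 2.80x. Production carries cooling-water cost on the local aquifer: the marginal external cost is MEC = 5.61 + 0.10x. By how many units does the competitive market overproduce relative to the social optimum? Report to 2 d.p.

1.04 units

Market equilibrium (private): 36.24 + 2.70x = 49.36 - 2.80x → x_m = 2.3855.
Social marginal cost = private MC + MEC = 41.85 + 2.80x.
Set SMC = demand: 41.85 + 2.80x = 49.36 - 2.80x → x* = 1.3411.
Gap = |2.3855 − 1.3411| = 1.0444.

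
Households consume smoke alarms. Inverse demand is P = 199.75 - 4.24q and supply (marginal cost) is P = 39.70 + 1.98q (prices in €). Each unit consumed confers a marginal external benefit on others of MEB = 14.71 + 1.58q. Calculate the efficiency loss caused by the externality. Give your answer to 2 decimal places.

Market equilibrium (private): 39.70 + 1.98q = 199.75 - 4.24q → q_m = 25.7315.
Social marginal benefit = demand + MEB = 214.46 - 2.66q.
Set SMB = MC: 214.46 - 2.66q = 39.70 + 1.98q → q* = 37.6638.
The loss is the area between SMB and MC from q* to q_m; with linear curves that's a triangle of height MEB(q_m).
DWL = ½ × 11.9323 × 55.3658 = 330.3207.

DWL = €330.32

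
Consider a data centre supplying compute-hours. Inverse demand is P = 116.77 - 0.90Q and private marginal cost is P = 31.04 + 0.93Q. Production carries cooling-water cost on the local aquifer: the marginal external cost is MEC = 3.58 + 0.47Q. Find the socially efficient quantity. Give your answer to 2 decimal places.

Q* = 35.72

Social marginal cost = private MC + MEC = 34.62 + 1.40Q.
Set SMC = demand: 34.62 + 1.40Q = 116.77 - 0.90Q → Q* = 35.7174.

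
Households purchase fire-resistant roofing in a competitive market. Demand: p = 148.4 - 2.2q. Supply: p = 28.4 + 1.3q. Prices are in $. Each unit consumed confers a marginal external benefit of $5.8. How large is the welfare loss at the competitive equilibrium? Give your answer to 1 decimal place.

DWL = $4.8

Market equilibrium (private): 28.4 + 1.3q = 148.4 - 2.2q → q_m = 34.2857.
Social marginal benefit = demand + MEB = 154.2 - 2.2q.
Set SMB = MC: 154.2 - 2.2q = 28.4 + 1.3q → q* = 35.9429.
The welfare-loss triangle has base |q_m − q*| and height MEB(q_m) (the vertical gap between SMB and MC is zero at q* and MEB at q_m).
DWL = ½ × 1.6572 × 5.8000 = 4.8059.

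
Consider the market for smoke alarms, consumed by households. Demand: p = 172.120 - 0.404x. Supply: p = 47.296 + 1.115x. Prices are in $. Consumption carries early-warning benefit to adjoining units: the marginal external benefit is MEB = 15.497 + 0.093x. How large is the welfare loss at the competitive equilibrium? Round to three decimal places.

DWL = $187.737

Market equilibrium (private): 47.296 + 1.115x = 172.120 - 0.404x → x_m = 82.1751.
Social marginal benefit = demand + MEB = 187.617 - 0.311x.
Set SMB = MC: 187.617 - 0.311x = 47.296 + 1.115x → x* = 98.4018.
Height of the DWL triangle at x_m is SMB(x_m) − MC(x_m) = MEB(x_m) = 23.1393.
DWL = ½ × 16.2267 × 23.1393 = 187.7372.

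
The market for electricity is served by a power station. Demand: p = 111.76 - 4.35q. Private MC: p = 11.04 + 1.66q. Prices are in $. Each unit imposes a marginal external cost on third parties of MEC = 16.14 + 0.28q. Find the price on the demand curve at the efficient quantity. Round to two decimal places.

Social marginal cost = private MC + MEC = 27.18 + 1.94q.
Set SMC = demand: 27.18 + 1.94q = 111.76 - 4.35q → q* = 13.4467.
Consumer price on the demand curve at q*: 111.76 − 4.35×13.4467 = 53.2669.

P = $53.27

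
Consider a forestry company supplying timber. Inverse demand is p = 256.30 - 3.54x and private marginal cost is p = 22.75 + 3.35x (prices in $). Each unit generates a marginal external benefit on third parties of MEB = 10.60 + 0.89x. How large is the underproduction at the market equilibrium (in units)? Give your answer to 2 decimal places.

Market equilibrium (private): 22.75 + 3.35x = 256.30 - 3.54x → x_m = 33.8970.
Social marginal cost = private MC − MEB = 12.15 + 2.46x.
Set SMC = demand: 12.15 + 2.46x = 256.30 - 3.54x → x* = 40.6917.
Gap = |33.8970 − 40.6917| = 6.7947.

6.79 units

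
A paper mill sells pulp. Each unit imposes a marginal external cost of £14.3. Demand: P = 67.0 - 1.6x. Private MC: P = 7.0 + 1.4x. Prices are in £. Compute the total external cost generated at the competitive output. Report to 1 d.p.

£286.0

Market equilibrium (private): 7.0 + 1.4x = 67.0 - 1.6x → x_m = 20.0000.
Total external cost = MEC × x_m = 14.3 × 20.0000 = 286.0000.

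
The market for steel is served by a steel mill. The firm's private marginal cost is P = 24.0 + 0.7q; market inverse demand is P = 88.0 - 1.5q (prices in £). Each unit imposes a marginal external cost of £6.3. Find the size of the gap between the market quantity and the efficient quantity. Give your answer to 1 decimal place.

Market equilibrium (private): 24.0 + 0.7q = 88.0 - 1.5q → q_m = 29.0909.
Social marginal cost = private MC + MEC = 30.3 + 0.7q.
Set SMC = demand: 30.3 + 0.7q = 88.0 - 1.5q → q* = 26.2273.
Gap = |29.0909 − 26.2273| = 2.8636.

2.9 units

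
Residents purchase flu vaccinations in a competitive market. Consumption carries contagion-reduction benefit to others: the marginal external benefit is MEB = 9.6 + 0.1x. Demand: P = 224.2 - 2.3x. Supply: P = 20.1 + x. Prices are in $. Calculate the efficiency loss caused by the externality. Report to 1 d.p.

Market equilibrium (private): 20.1 + x = 224.2 - 2.3x → x_m = 61.8485.
Social marginal benefit = demand + MEB = 233.8 - 2.2x.
Set SMB = MC: 233.8 - 2.2x = 20.1 + x → x* = 66.7813.
Between x* and x_m the wedge SMB − MC runs linearly from 0 to MEB(x_m), so the loss is a triangle.
DWL = ½ × 4.9328 × 15.7848 = 38.9316.

DWL = $38.9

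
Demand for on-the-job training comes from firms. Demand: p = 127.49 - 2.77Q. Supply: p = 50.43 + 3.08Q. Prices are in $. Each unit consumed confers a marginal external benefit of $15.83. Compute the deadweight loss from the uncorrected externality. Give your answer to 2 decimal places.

DWL = $21.42

Market equilibrium (private): 50.43 + 3.08Q = 127.49 - 2.77Q → Q_m = 13.1726.
Social marginal benefit = demand + MEB = 143.32 - 2.77Q.
Set SMB = MC: 143.32 - 2.77Q = 50.43 + 3.08Q → Q* = 15.8786.
Between Q* and Q_m the wedge SMB − MC runs linearly from 0 to MEB(Q_m), so the loss is a triangle.
DWL = ½ × 2.7060 × 15.8300 = 21.4180.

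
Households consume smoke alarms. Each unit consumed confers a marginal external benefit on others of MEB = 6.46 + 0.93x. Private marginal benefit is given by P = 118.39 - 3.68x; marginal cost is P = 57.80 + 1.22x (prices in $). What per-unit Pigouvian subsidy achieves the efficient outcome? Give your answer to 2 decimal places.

subsidy = $22.17 per unit

Social marginal benefit = demand + MEB = 124.85 - 2.75x.
Set SMB = MC: 124.85 - 2.75x = 57.80 + 1.22x → x* = 16.8892.
The Pigouvian subsidy equals MEB at x*: 6.46 + 0.93×16.8892 = 22.1670.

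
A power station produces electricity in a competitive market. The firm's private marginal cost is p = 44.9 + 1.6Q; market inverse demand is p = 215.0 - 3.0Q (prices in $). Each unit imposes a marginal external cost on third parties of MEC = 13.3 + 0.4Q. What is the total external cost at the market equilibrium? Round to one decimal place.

$765.3

Market equilibrium (private): 44.9 + 1.6Q = 215.0 - 3.0Q → Q_m = 36.9783.
Total external cost = ∫₀^{Q_m} (13.3 + 0.4Q) dQ = 13.3×36.9783 + ½×0.4×36.9783² = 765.2903.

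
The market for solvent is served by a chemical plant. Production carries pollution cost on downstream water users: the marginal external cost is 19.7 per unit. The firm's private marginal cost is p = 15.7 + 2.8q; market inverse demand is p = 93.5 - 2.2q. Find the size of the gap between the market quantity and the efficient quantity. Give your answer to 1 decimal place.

Market equilibrium (private): 15.7 + 2.8q = 93.5 - 2.2q → q_m = 15.5600.
Social marginal cost = private MC + MEC = 35.4 + 2.8q.
Set SMC = demand: 35.4 + 2.8q = 93.5 - 2.2q → q* = 11.6200.
Gap = |15.5600 − 11.6200| = 3.9400.

3.9 units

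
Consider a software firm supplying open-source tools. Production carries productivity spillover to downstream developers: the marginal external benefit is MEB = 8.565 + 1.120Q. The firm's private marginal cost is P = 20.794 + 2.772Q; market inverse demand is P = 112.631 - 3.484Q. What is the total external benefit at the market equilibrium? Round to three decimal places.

Market equilibrium (private): 20.794 + 2.772Q = 112.631 - 3.484Q → Q_m = 14.6798.
Total external benefit = ∫₀^{Q_m} (8.565 + 1.120Q) dQ = 8.565×14.6798 + ½×1.120×14.6798² = 246.4105.

246.411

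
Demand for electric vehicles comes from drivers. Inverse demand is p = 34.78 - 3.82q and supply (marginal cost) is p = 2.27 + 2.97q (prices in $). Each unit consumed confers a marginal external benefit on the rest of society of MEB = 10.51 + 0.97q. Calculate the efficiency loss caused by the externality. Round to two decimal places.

DWL = $19.73

Market equilibrium (private): 2.27 + 2.97q = 34.78 - 3.82q → q_m = 4.7879.
Social marginal benefit = demand + MEB = 45.29 - 2.85q.
Set SMB = MC: 45.29 - 2.85q = 2.27 + 2.97q → q* = 7.3918.
The welfare-loss triangle has base |q_m − q*| and height MEB(q_m) (the vertical gap between SMB and MC is zero at q* and MEB at q_m).
DWL = ½ × 2.6039 × 15.1543 = 19.7301.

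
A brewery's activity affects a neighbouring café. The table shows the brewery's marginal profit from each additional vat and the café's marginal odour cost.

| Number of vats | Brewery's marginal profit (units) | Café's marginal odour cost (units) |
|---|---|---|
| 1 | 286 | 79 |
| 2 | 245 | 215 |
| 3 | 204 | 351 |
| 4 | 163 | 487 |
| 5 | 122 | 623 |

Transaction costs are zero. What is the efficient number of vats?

Bargaining reaches the level where marginal profit last exceeds marginal odour cost.
That holds through level 2 (245 ≥ 215) but not at 3 (204 < 351).

2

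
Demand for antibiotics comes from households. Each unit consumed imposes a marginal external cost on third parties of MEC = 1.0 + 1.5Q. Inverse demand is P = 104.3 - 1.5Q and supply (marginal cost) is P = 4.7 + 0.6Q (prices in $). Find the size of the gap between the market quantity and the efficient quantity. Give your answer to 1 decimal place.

20.0 units

Market equilibrium (private): 4.7 + 0.6Q = 104.3 - 1.5Q → Q_m = 47.4286.
Social marginal benefit = demand − MEC = 103.3 - 3.0Q.
Set SMB = MC: 103.3 - 3.0Q = 4.7 + 0.6Q → Q* = 27.3889.
Gap = |47.4286 − 27.3889| = 20.0397.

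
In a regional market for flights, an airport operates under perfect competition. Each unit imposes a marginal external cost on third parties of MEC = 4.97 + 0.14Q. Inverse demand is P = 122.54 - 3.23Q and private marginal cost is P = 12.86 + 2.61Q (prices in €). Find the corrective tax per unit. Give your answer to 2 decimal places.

tax = €7.42 per unit

Social marginal cost = private MC + MEC = 17.83 + 2.75Q.
Set SMC = demand: 17.83 + 2.75Q = 122.54 - 3.23Q → Q* = 17.5100.
The Pigouvian tax equals MEC at Q*: 4.97 + 0.14×17.5100 = 7.4214.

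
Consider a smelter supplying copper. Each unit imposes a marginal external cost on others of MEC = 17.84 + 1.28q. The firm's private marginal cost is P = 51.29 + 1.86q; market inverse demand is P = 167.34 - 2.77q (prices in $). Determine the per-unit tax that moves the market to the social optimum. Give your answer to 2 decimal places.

tax = $39.11 per unit

Social marginal cost = private MC + MEC = 69.13 + 3.14q.
Set SMC = demand: 69.13 + 3.14q = 167.34 - 2.77q → q* = 16.6176.
The Pigouvian tax equals MEC at q*: 17.84 + 1.28×16.6176 = 39.1105.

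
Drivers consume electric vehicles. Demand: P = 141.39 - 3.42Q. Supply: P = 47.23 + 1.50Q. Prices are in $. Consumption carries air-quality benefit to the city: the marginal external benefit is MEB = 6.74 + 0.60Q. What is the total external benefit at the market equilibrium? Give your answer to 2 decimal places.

$238.87

Market equilibrium (private): 47.23 + 1.50Q = 141.39 - 3.42Q → Q_m = 19.1382.
Total external benefit = ∫₀^{Q_m} (6.74 + 0.60Q) dQ = 6.74×19.1382 + ½×0.60×19.1382² = 238.8727.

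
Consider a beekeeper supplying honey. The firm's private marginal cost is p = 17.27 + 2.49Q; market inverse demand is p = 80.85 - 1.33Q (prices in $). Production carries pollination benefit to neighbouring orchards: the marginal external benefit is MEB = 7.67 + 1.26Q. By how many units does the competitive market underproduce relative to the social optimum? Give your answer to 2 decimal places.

11.19 units

Market equilibrium (private): 17.27 + 2.49Q = 80.85 - 1.33Q → Q_m = 16.6440.
Social marginal cost = private MC − MEB = 9.60 + 1.23Q.
Set SMC = demand: 9.60 + 1.23Q = 80.85 - 1.33Q → Q* = 27.8320.
Gap = |16.6440 − 27.8320| = 11.1880.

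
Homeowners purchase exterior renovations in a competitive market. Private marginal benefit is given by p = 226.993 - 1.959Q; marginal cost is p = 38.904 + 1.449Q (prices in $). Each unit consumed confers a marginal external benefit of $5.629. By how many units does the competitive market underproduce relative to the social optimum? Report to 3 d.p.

1.652 units

Market equilibrium (private): 38.904 + 1.449Q = 226.993 - 1.959Q → Q_m = 55.1904.
Social marginal benefit = demand + MEB = 232.622 - 1.959Q.
Set SMB = MC: 232.622 - 1.959Q = 38.904 + 1.449Q → Q* = 56.8421.
Gap = |55.1904 − 56.8421| = 1.6517.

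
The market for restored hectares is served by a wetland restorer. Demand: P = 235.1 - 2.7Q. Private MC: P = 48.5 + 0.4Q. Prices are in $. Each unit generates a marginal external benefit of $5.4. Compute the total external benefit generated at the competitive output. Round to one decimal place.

$325.0

Market equilibrium (private): 48.5 + 0.4Q = 235.1 - 2.7Q → Q_m = 60.1935.
Total external benefit = MEB × Q_m = 5.4 × 60.1935 = 325.0449.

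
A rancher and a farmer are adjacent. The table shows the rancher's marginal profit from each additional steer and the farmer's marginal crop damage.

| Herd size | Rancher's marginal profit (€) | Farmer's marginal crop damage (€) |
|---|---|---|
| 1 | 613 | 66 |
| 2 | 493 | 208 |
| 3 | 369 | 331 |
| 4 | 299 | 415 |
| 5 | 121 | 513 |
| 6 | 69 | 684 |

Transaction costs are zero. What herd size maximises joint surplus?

3

Bargaining reaches the level where marginal profit last exceeds marginal crop damage.
That holds through level 3 (369 ≥ 331) but not at 4 (299 < 415).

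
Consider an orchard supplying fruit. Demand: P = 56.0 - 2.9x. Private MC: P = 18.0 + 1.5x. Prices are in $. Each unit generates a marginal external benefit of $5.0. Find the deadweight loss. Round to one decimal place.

DWL = $2.8

Market equilibrium (private): 18.0 + 1.5x = 56.0 - 2.9x → x_m = 8.6364.
Social marginal cost = private MC − MEB = 13.0 + 1.5x.
Set SMC = demand: 13.0 + 1.5x = 56.0 - 2.9x → x* = 9.7727.
The loss is the area between SMC and demand from x* to x_m; with linear curves that's a triangle of height MEB(x_m).
DWL = ½ × 1.1363 × 5.0000 = 2.8408.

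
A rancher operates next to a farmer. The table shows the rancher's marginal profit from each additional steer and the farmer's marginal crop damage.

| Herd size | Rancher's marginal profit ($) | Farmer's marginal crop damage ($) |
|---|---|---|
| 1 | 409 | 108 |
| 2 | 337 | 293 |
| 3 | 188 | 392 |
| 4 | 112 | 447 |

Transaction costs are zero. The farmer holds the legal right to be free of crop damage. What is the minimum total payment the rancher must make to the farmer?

$401

Efficient level: marginal profit ≥ marginal crop damage through level 2, so k* = 2.
With the farmer holding the right, the rancher must at least compensate total damage at k*: 108 + 293 = 401.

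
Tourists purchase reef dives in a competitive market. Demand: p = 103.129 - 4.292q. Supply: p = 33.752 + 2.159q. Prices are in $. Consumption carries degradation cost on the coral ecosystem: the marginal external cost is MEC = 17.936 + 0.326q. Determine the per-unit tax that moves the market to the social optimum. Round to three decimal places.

Social marginal benefit = demand − MEC = 85.193 - 4.618q.
Set SMB = MC: 85.193 - 4.618q = 33.752 + 2.159q → q* = 7.5905.
The Pigouvian tax equals MEC at q*: 17.936 + 0.326×7.5905 = 20.4105.

tax = $20.411 per unit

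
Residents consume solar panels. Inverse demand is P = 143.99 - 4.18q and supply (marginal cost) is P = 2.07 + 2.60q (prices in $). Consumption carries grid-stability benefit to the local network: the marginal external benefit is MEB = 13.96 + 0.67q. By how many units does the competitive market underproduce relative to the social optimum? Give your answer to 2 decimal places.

Market equilibrium (private): 2.07 + 2.60q = 143.99 - 4.18q → q_m = 20.9322.
Social marginal benefit = demand + MEB = 157.95 - 3.51q.
Set SMB = MC: 157.95 - 3.51q = 2.07 + 2.60q → q* = 25.5123.
Gap = |20.9322 − 25.5123| = 4.5801.

4.58 units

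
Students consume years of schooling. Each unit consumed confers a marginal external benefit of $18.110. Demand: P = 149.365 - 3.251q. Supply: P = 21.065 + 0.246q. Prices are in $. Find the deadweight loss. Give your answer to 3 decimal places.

Market equilibrium (private): 21.065 + 0.246q = 149.365 - 3.251q → q_m = 36.6886.
Social marginal benefit = demand + MEB = 167.475 - 3.251q.
Set SMB = MC: 167.475 - 3.251q = 21.065 + 0.246q → q* = 41.8673.
The welfare-loss triangle has base |q_m − q*| and height MEB(q_m) (the vertical gap between SMB and MC is zero at q* and MEB at q_m).
DWL = ½ × 5.1787 × 18.1100 = 46.8931.

DWL = $46.893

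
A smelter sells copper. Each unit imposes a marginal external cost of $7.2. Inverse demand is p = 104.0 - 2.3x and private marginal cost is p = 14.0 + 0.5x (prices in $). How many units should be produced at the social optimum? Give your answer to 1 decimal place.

x* = 29.6

Social marginal cost = private MC + MEC = 21.2 + 0.5x.
Set SMC = demand: 21.2 + 0.5x = 104.0 - 2.3x → x* = 29.5714.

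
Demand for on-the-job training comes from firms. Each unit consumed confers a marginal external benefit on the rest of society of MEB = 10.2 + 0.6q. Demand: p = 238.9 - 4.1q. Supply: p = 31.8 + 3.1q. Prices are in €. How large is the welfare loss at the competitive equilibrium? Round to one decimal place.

Market equilibrium (private): 31.8 + 3.1q = 238.9 - 4.1q → q_m = 28.7639.
Social marginal benefit = demand + MEB = 249.1 - 3.5q.
Set SMB = MC: 249.1 - 3.5q = 31.8 + 3.1q → q* = 32.9242.
The loss is the area between SMB and MC from q* to q_m; with linear curves that's a triangle of height MEB(q_m).
DWL = ½ × 4.1603 × 27.4583 = 57.1174.

DWL = €57.1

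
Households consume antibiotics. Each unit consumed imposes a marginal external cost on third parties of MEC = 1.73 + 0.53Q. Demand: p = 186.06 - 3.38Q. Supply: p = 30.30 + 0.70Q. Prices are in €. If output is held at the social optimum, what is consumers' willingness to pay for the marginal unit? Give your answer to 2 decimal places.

Social marginal benefit = demand − MEC = 184.33 - 3.91Q.
Set SMB = MC: 184.33 - 3.91Q = 30.30 + 0.70Q → Q* = 33.4121.
Consumer price on the demand curve at Q*: 186.06 − 3.38×33.4121 = 73.1271.

P = €73.13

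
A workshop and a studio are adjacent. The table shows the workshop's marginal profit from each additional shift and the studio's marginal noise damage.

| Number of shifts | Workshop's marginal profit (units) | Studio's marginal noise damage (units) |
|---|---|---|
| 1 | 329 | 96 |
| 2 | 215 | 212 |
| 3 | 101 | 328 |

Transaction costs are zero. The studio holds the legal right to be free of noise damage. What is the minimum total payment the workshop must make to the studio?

Efficient level: marginal profit ≥ marginal noise damage through level 2, so k* = 2.
With the studio holding the right, the workshop must at least compensate total damage at k*: 96 + 212 = 308.

308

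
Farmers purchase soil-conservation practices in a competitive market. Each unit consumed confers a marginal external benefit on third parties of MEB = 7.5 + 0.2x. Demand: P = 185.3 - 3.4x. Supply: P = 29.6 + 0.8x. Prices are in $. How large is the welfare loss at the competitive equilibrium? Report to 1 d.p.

DWL = $27.8

Market equilibrium (private): 29.6 + 0.8x = 185.3 - 3.4x → x_m = 37.0714.
Social marginal benefit = demand + MEB = 192.8 - 3.2x.
Set SMB = MC: 192.8 - 3.2x = 29.6 + 0.8x → x* = 40.8000.
Between x* and x_m the wedge SMB − MC runs linearly from 0 to MEB(x_m), so the loss is a triangle.
DWL = ½ × 3.7286 × 14.9143 = 27.8047.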